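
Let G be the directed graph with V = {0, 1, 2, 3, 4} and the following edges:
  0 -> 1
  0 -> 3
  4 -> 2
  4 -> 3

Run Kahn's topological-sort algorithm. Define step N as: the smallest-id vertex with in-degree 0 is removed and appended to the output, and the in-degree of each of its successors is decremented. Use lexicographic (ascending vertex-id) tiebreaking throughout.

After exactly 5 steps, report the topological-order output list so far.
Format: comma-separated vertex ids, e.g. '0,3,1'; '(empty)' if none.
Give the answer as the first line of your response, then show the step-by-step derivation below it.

0,1,4,2,3

step 1: output 0; order=[0]; indeg=(0,0,1,1,0)
step 2: output 1; order=[0,1]; indeg=(0,0,1,1,0)
step 3: output 4; order=[0,1,4]; indeg=(0,0,0,0,0)
step 4: output 2; order=[0,1,4,2]; indeg=(0,0,0,0,0)
step 5: output 3; order=[0,1,4,2,3]; indeg=(0,0,0,0,0)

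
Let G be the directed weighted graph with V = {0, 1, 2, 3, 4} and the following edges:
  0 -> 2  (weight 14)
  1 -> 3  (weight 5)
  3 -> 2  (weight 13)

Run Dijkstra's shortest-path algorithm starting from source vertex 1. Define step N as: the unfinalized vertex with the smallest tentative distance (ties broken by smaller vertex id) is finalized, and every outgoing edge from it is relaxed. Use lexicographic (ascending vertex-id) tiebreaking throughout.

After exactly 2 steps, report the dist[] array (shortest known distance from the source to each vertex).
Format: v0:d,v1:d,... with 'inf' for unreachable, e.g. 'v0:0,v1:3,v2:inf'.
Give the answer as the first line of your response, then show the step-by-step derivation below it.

v0:inf,v1:0,v2:18,v3:5,v4:inf

step 1: dist = v0:inf,v1:0,v2:inf,v3:5,v4:inf
step 2: dist = v0:inf,v1:0,v2:18,v3:5,v4:inf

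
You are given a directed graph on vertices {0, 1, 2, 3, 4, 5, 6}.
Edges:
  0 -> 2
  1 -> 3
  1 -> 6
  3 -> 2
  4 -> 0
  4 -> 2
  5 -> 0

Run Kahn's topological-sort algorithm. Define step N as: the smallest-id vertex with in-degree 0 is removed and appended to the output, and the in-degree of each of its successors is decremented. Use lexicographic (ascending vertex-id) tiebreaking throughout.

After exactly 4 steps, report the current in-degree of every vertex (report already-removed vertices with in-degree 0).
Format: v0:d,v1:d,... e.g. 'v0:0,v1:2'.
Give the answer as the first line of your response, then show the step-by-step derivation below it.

v0:0,v1:0,v2:1,v3:0,v4:0,v5:0,v6:0

step 1: output 1; order=[1]; indeg=(2,0,3,0,0,0,0)
step 2: output 3; order=[1,3]; indeg=(2,0,2,0,0,0,0)
step 3: output 4; order=[1,3,4]; indeg=(1,0,1,0,0,0,0)
step 4: output 5; order=[1,3,4,5]; indeg=(0,0,1,0,0,0,0)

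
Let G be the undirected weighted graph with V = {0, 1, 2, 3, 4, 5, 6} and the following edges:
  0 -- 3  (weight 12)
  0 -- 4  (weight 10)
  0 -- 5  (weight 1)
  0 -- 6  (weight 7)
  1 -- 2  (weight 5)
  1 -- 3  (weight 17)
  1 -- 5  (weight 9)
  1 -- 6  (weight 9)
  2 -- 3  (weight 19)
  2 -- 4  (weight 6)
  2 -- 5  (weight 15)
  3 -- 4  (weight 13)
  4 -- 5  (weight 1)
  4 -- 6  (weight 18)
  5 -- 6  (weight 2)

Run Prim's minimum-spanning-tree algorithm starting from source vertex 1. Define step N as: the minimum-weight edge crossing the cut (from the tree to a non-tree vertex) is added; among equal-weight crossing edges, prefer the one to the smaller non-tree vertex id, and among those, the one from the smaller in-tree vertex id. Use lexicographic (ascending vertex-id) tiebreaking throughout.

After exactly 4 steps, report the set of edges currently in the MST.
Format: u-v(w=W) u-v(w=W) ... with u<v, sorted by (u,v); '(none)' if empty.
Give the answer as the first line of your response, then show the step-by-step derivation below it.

0-5(w=1) 1-2(w=5) 2-4(w=6) 4-5(w=1)

step 1: add edge 1-2 (w=5); MST = {1-2(w=5)}
step 2: add edge 2-4 (w=6); MST = {1-2(w=5) 2-4(w=6)}
step 3: add edge 4-5 (w=1); MST = {1-2(w=5) 2-4(w=6) 4-5(w=1)}
step 4: add edge 0-5 (w=1); MST = {0-5(w=1) 1-2(w=5) 2-4(w=6) 4-5(w=1)}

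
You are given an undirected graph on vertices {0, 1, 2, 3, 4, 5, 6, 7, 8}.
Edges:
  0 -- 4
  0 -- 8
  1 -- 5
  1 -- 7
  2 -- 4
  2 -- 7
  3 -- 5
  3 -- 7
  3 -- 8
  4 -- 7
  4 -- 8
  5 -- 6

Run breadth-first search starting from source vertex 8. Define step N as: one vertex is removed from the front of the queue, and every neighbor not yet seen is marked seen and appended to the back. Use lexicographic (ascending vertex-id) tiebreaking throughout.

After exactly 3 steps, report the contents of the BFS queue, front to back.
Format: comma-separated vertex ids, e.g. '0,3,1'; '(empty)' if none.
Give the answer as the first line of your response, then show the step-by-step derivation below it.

4,5,7

step 1: dequeue 8; queue=[0,3,4]; order=8
step 2: dequeue 0; queue=[3,4]; order=8,0
step 3: dequeue 3; queue=[4,5,7]; order=8,0,3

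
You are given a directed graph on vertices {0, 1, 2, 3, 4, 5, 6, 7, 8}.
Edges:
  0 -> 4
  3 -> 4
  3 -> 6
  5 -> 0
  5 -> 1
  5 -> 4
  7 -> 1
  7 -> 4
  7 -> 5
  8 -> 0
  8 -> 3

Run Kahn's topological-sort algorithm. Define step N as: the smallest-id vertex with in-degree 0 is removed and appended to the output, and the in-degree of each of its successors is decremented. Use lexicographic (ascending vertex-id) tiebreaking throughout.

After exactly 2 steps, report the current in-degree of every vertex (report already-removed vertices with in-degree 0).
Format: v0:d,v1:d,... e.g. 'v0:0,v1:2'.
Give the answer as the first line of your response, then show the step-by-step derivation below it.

v0:2,v1:1,v2:0,v3:1,v4:3,v5:0,v6:1,v7:0,v8:0

step 1: output 2; order=[2]; indeg=(2,2,0,1,4,1,1,0,0)
step 2: output 7; order=[2,7]; indeg=(2,1,0,1,3,0,1,0,0)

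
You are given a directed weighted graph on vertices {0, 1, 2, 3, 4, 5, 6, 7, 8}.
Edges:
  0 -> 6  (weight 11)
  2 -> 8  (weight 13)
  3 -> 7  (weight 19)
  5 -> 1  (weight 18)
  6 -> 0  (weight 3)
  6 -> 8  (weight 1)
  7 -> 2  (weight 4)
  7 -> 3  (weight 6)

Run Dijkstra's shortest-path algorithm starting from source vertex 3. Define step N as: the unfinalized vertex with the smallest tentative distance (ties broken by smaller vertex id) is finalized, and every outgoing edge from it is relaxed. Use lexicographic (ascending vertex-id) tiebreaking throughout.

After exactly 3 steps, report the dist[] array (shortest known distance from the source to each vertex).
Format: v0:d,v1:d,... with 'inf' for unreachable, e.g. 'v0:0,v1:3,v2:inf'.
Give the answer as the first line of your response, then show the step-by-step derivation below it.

v0:inf,v1:inf,v2:23,v3:0,v4:inf,v5:inf,v6:inf,v7:19,v8:36

step 1: dist = v0:inf,v1:inf,v2:inf,v3:0,v4:inf,v5:inf,v6:inf,v7:19,v8:inf
step 2: dist = v0:inf,v1:inf,v2:23,v3:0,v4:inf,v5:inf,v6:inf,v7:19,v8:inf
step 3: dist = v0:inf,v1:inf,v2:23,v3:0,v4:inf,v5:inf,v6:inf,v7:19,v8:36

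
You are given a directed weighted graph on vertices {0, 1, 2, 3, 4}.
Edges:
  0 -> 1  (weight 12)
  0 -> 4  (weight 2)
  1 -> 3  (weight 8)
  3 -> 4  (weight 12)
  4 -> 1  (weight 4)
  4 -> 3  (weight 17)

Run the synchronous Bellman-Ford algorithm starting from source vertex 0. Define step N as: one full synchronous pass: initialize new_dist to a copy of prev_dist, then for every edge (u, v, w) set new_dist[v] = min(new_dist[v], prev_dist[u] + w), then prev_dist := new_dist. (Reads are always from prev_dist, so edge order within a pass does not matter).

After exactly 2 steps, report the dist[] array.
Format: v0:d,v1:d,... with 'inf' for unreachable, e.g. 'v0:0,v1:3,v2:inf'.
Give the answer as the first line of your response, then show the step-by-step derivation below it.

v0:0,v1:6,v2:inf,v3:19,v4:2

step 1: dist = v0:0,v1:12,v2:inf,v3:inf,v4:2
step 2: dist = v0:0,v1:6,v2:inf,v3:19,v4:2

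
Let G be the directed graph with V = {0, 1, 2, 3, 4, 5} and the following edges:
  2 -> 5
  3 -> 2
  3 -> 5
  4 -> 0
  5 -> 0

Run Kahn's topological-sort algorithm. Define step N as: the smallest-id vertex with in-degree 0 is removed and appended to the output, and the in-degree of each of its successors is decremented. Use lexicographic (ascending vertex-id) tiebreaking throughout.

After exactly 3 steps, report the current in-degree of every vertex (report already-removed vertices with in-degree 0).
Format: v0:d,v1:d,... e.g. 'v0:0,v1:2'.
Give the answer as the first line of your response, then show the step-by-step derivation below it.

v0:2,v1:0,v2:0,v3:0,v4:0,v5:0

step 1: output 1; order=[1]; indeg=(2,0,1,0,0,2)
step 2: output 3; order=[1,3]; indeg=(2,0,0,0,0,1)
step 3: output 2; order=[1,3,2]; indeg=(2,0,0,0,0,0)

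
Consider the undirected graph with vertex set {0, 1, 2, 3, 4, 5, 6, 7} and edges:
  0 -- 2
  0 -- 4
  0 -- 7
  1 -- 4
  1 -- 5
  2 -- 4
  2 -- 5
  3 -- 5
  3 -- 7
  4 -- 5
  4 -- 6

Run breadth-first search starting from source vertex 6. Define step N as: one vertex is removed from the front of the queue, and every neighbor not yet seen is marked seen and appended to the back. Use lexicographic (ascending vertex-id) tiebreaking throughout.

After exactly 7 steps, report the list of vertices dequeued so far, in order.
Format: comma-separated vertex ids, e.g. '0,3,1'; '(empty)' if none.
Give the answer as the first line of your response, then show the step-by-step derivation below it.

6,4,0,1,2,5,7

step 1: dequeue 6; queue=[4]; order=6
step 2: dequeue 4; queue=[0,1,2,5]; order=6,4
step 3: dequeue 0; queue=[1,2,5,7]; order=6,4,0
step 4: dequeue 1; queue=[2,5,7]; order=6,4,0,1
step 5: dequeue 2; queue=[5,7]; order=6,4,0,1,2
step 6: dequeue 5; queue=[7,3]; order=6,4,0,1,2,5
step 7: dequeue 7; queue=[3]; order=6,4,0,1,2,5,7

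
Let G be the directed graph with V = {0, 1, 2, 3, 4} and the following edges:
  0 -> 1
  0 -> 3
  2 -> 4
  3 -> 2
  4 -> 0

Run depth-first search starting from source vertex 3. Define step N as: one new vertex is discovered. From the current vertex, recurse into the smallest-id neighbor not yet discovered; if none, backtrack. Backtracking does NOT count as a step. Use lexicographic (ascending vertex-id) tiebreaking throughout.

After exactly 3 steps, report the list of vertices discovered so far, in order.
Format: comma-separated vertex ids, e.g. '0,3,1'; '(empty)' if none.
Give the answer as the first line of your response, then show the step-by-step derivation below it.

3,2,4

step 1: discover 3; path=3; order=3
step 2: discover 2; path=3>2; order=3,2
step 3: discover 4; path=3>2>4; order=3,2,4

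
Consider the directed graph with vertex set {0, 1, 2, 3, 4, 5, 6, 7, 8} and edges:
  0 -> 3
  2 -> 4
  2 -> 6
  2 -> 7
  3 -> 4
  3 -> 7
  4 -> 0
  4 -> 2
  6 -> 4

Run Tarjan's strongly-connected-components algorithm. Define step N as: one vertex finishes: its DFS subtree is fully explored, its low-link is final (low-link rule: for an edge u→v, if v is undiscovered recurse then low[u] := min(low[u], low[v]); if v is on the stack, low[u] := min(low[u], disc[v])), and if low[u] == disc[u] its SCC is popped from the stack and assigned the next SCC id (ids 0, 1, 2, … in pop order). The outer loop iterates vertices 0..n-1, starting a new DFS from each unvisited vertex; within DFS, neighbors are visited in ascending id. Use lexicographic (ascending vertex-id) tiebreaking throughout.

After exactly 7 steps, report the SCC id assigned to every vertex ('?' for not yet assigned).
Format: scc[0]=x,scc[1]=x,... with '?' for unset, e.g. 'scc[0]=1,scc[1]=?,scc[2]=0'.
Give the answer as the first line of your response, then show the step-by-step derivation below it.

scc[0]=1,scc[1]=2,scc[2]=1,scc[3]=1,scc[4]=1,scc[5]=?,scc[6]=1,scc[7]=0,scc[8]=?

step 1: low=(low[0]=0,low[1]=?,low[2]=2,low[3]=1,low[4]=0,low[5]=?,low[6]=2,low[7]=?,low[8]=?); scc=(scc[0]=?,scc[1]=?,scc[2]=?,scc[3]=?,scc[4]=?,scc[5]=?,scc[6]=?,scc[7]=?,scc[8]=?)
step 2: low=(low[0]=0,low[1]=?,low[2]=2,low[3]=1,low[4]=0,low[5]=?,low[6]=2,low[7]=5,low[8]=?); scc=(scc[0]=?,scc[1]=?,scc[2]=?,scc[3]=?,scc[4]=?,scc[5]=?,scc[6]=?,scc[7]=0,scc[8]=?)
step 3: low=(low[0]=0,low[1]=?,low[2]=2,low[3]=1,low[4]=0,low[5]=?,low[6]=2,low[7]=5,low[8]=?); scc=(scc[0]=?,scc[1]=?,scc[2]=?,scc[3]=?,scc[4]=?,scc[5]=?,scc[6]=?,scc[7]=0,scc[8]=?)
step 4: low=(low[0]=0,low[1]=?,low[2]=2,low[3]=1,low[4]=0,low[5]=?,low[6]=2,low[7]=5,low[8]=?); scc=(scc[0]=?,scc[1]=?,scc[2]=?,scc[3]=?,scc[4]=?,scc[5]=?,scc[6]=?,scc[7]=0,scc[8]=?)
step 5: low=(low[0]=0,low[1]=?,low[2]=2,low[3]=0,low[4]=0,low[5]=?,low[6]=2,low[7]=5,low[8]=?); scc=(scc[0]=?,scc[1]=?,scc[2]=?,scc[3]=?,scc[4]=?,scc[5]=?,scc[6]=?,scc[7]=0,scc[8]=?)
step 6: low=(low[0]=0,low[1]=?,low[2]=2,low[3]=0,low[4]=0,low[5]=?,low[6]=2,low[7]=5,low[8]=?); scc=(scc[0]=1,scc[1]=?,scc[2]=1,scc[3]=1,scc[4]=1,scc[5]=?,scc[6]=1,scc[7]=0,scc[8]=?)
step 7: low=(low[0]=0,low[1]=6,low[2]=2,low[3]=0,low[4]=0,low[5]=?,low[6]=2,low[7]=5,low[8]=?); scc=(scc[0]=1,scc[1]=2,scc[2]=1,scc[3]=1,scc[4]=1,scc[5]=?,scc[6]=1,scc[7]=0,scc[8]=?)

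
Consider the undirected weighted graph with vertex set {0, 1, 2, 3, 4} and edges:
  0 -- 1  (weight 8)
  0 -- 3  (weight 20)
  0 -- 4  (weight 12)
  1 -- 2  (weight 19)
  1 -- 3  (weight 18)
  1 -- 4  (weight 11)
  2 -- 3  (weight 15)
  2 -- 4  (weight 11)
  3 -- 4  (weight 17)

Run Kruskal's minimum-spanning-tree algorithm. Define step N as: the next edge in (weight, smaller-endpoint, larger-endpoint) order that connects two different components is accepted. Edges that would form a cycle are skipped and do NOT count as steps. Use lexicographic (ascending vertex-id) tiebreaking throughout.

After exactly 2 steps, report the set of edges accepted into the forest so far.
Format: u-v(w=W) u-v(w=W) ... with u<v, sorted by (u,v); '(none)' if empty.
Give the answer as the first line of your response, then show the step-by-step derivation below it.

0-1(w=8) 1-4(w=11)

step 1: add edge 0-1 (w=8); MST = {0-1(w=8)}
step 2: add edge 1-4 (w=11); MST = {0-1(w=8) 1-4(w=11)}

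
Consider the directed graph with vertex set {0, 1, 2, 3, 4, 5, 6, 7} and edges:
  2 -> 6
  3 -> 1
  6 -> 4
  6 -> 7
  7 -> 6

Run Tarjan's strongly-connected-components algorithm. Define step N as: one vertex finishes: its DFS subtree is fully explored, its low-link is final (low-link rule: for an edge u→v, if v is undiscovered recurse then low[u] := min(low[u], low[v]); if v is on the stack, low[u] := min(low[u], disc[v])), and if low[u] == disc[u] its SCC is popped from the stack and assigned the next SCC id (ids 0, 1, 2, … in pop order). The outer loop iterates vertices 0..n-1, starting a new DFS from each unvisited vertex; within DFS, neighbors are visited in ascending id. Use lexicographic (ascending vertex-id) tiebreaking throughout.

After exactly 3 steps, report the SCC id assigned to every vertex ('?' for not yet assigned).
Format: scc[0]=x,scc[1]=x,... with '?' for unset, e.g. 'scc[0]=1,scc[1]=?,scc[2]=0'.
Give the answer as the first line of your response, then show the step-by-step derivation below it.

scc[0]=0,scc[1]=1,scc[2]=?,scc[3]=?,scc[4]=2,scc[5]=?,scc[6]=?,scc[7]=?

step 1: low=(low[0]=0,low[1]=?,low[2]=?,low[3]=?,low[4]=?,low[5]=?,low[6]=?,low[7]=?); scc=(scc[0]=0,scc[1]=?,scc[2]=?,scc[3]=?,scc[4]=?,scc[5]=?,scc[6]=?,scc[7]=?)
step 2: low=(low[0]=0,low[1]=1,low[2]=?,low[3]=?,low[4]=?,low[5]=?,low[6]=?,low[7]=?); scc=(scc[0]=0,scc[1]=1,scc[2]=?,scc[3]=?,scc[4]=?,scc[5]=?,scc[6]=?,scc[7]=?)
step 3: low=(low[0]=0,low[1]=1,low[2]=2,low[3]=?,low[4]=4,low[5]=?,low[6]=3,low[7]=?); scc=(scc[0]=0,scc[1]=1,scc[2]=?,scc[3]=?,scc[4]=2,scc[5]=?,scc[6]=?,scc[7]=?)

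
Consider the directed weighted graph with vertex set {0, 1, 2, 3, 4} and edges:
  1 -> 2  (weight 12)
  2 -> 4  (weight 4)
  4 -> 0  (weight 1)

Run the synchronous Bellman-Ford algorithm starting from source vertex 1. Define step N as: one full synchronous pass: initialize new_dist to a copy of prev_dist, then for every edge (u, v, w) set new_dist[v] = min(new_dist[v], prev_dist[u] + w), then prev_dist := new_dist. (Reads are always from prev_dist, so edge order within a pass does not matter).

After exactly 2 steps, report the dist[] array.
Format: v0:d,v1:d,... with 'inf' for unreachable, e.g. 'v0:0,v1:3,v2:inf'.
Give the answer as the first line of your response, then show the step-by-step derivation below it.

v0:inf,v1:0,v2:12,v3:inf,v4:16

step 1: dist = v0:inf,v1:0,v2:12,v3:inf,v4:inf
step 2: dist = v0:inf,v1:0,v2:12,v3:inf,v4:16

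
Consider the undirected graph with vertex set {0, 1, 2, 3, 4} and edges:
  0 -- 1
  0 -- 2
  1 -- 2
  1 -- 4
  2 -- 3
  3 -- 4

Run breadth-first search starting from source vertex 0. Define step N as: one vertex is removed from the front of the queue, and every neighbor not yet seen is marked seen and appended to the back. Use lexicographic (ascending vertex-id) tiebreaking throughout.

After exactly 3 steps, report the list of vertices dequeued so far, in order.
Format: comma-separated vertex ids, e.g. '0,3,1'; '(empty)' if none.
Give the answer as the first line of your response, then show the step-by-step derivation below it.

0,1,2

step 1: dequeue 0; queue=[1,2]; order=0
step 2: dequeue 1; queue=[2,4]; order=0,1
step 3: dequeue 2; queue=[4,3]; order=0,1,2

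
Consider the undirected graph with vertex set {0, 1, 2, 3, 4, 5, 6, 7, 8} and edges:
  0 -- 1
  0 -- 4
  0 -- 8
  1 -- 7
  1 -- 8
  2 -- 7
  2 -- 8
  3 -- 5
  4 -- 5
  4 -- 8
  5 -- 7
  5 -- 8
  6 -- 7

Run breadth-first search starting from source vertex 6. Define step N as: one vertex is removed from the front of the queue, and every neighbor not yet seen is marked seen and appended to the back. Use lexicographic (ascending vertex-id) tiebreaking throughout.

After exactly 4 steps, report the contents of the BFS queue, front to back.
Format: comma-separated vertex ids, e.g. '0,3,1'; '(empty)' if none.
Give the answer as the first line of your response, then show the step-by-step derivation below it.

5,0,8

step 1: dequeue 6; queue=[7]; order=6
step 2: dequeue 7; queue=[1,2,5]; order=6,7
step 3: dequeue 1; queue=[2,5,0,8]; order=6,7,1
step 4: dequeue 2; queue=[5,0,8]; order=6,7,1,2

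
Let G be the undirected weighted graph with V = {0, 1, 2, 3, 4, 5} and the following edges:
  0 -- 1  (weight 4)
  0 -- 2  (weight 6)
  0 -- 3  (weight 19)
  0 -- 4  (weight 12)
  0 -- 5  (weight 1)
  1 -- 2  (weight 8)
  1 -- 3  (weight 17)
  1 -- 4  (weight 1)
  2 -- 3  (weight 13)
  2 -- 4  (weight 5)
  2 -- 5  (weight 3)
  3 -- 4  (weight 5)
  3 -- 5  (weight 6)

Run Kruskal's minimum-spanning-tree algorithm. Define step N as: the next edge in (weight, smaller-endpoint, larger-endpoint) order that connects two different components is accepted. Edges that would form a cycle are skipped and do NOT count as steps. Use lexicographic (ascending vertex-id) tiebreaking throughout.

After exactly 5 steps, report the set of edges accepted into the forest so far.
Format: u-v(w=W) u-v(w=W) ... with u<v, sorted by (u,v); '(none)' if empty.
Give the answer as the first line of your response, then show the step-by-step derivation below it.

0-1(w=4) 0-5(w=1) 1-4(w=1) 2-5(w=3) 3-4(w=5)

step 1: add edge 0-5 (w=1); MST = {0-5(w=1)}
step 2: add edge 1-4 (w=1); MST = {0-5(w=1) 1-4(w=1)}
step 3: add edge 2-5 (w=3); MST = {0-5(w=1) 1-4(w=1) 2-5(w=3)}
step 4: add edge 0-1 (w=4); MST = {0-1(w=4) 0-5(w=1) 1-4(w=1) 2-5(w=3)}
step 5: add edge 3-4 (w=5); MST = {0-1(w=4) 0-5(w=1) 1-4(w=1) 2-5(w=3) 3-4(w=5)}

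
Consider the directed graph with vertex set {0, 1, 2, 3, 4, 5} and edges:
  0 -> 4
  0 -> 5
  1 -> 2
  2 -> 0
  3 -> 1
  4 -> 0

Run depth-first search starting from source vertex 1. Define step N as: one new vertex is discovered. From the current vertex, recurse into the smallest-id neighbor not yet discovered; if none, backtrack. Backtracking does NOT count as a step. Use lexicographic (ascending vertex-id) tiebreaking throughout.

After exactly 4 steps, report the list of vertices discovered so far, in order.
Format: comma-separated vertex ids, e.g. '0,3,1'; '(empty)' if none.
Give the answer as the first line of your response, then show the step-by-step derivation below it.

1,2,0,4

step 1: discover 1; path=1; order=1
step 2: discover 2; path=1>2; order=1,2
step 3: discover 0; path=1>2>0; order=1,2,0
step 4: discover 4; path=1>2>0>4; order=1,2,0,4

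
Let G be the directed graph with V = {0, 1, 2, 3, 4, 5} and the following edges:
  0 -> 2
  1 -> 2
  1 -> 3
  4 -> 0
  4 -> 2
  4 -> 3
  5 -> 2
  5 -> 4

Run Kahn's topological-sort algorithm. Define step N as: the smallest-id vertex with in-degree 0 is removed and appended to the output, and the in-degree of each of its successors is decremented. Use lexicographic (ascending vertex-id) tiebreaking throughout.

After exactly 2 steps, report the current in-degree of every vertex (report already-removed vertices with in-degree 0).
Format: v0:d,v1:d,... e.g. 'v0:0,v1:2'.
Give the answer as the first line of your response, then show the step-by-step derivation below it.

v0:1,v1:0,v2:2,v3:1,v4:0,v5:0

step 1: output 1; order=[1]; indeg=(1,0,3,1,1,0)
step 2: output 5; order=[1,5]; indeg=(1,0,2,1,0,0)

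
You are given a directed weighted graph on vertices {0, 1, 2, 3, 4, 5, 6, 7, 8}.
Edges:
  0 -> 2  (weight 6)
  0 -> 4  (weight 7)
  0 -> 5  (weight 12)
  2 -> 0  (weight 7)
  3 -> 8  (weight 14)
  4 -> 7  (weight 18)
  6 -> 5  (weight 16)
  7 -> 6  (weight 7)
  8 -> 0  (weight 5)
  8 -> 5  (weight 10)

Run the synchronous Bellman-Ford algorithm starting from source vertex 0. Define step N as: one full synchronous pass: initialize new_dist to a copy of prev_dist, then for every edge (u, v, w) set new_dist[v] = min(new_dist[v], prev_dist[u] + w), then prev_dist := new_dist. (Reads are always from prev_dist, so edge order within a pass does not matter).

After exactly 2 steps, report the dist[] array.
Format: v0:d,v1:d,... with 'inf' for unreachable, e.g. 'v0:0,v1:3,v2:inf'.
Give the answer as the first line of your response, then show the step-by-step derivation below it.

v0:0,v1:inf,v2:6,v3:inf,v4:7,v5:12,v6:inf,v7:25,v8:inf

step 1: dist = v0:0,v1:inf,v2:6,v3:inf,v4:7,v5:12,v6:inf,v7:inf,v8:inf
step 2: dist = v0:0,v1:inf,v2:6,v3:inf,v4:7,v5:12,v6:inf,v7:25,v8:inf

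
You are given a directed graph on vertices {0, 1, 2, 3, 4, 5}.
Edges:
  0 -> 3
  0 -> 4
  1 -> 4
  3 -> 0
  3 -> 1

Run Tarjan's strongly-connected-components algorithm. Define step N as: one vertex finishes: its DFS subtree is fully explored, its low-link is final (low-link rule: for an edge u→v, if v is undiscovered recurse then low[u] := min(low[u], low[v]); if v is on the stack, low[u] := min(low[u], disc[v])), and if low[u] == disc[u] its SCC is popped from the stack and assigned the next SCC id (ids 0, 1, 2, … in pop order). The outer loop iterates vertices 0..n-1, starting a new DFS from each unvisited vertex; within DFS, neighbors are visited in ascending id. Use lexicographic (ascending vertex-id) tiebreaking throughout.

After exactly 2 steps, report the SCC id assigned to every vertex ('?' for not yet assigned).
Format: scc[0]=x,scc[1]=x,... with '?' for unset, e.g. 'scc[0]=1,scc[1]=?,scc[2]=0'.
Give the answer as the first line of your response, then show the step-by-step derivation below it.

scc[0]=?,scc[1]=1,scc[2]=?,scc[3]=?,scc[4]=0,scc[5]=?

step 1: low=(low[0]=0,low[1]=2,low[2]=?,low[3]=0,low[4]=3,low[5]=?); scc=(scc[0]=?,scc[1]=?,scc[2]=?,scc[3]=?,scc[4]=0,scc[5]=?)
step 2: low=(low[0]=0,low[1]=2,low[2]=?,low[3]=0,low[4]=3,low[5]=?); scc=(scc[0]=?,scc[1]=1,scc[2]=?,scc[3]=?,scc[4]=0,scc[5]=?)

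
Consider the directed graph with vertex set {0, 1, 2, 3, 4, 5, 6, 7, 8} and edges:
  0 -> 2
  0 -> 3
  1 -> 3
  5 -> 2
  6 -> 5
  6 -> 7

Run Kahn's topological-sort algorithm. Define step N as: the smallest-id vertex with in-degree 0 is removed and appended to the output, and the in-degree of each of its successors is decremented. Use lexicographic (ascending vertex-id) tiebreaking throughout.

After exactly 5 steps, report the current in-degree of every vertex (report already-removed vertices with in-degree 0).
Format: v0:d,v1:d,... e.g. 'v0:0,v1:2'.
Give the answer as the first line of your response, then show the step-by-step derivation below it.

v0:0,v1:0,v2:1,v3:0,v4:0,v5:0,v6:0,v7:0,v8:0

step 1: output 0; order=[0]; indeg=(0,0,1,1,0,1,0,1,0)
step 2: output 1; order=[0,1]; indeg=(0,0,1,0,0,1,0,1,0)
step 3: output 3; order=[0,1,3]; indeg=(0,0,1,0,0,1,0,1,0)
step 4: output 4; order=[0,1,3,4]; indeg=(0,0,1,0,0,1,0,1,0)
step 5: output 6; order=[0,1,3,4,6]; indeg=(0,0,1,0,0,0,0,0,0)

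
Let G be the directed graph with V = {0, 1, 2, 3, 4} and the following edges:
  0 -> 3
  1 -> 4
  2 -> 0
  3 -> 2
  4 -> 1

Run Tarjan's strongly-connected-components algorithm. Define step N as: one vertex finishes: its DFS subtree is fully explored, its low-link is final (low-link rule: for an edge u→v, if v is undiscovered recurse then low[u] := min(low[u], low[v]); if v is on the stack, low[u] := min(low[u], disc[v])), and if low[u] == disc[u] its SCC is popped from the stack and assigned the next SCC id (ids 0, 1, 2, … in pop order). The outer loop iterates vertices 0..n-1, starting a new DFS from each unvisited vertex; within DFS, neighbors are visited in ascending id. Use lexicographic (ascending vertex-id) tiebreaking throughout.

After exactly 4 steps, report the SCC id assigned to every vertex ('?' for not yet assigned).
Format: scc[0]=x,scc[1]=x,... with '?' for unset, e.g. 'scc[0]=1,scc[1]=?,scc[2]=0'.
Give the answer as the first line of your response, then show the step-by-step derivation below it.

scc[0]=0,scc[1]=?,scc[2]=0,scc[3]=0,scc[4]=?

step 1: low=(low[0]=0,low[1]=?,low[2]=0,low[3]=1,low[4]=?); scc=(scc[0]=?,scc[1]=?,scc[2]=?,scc[3]=?,scc[4]=?)
step 2: low=(low[0]=0,low[1]=?,low[2]=0,low[3]=0,low[4]=?); scc=(scc[0]=?,scc[1]=?,scc[2]=?,scc[3]=?,scc[4]=?)
step 3: low=(low[0]=0,low[1]=?,low[2]=0,low[3]=0,low[4]=?); scc=(scc[0]=0,scc[1]=?,scc[2]=0,scc[3]=0,scc[4]=?)
step 4: low=(low[0]=0,low[1]=3,low[2]=0,low[3]=0,low[4]=3); scc=(scc[0]=0,scc[1]=?,scc[2]=0,scc[3]=0,scc[4]=?)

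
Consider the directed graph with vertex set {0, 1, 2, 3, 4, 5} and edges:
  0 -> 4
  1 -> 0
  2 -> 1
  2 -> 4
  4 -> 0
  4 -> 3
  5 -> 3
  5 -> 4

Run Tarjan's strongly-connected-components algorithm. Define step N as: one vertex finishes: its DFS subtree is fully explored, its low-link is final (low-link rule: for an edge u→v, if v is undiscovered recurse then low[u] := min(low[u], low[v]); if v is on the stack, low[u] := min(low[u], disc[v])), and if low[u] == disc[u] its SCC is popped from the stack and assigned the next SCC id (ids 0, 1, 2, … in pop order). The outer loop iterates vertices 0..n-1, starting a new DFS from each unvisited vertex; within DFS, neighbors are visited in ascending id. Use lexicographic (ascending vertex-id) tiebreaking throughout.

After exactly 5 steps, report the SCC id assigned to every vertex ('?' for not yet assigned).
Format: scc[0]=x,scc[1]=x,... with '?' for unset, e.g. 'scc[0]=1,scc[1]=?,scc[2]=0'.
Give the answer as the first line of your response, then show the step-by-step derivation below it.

scc[0]=1,scc[1]=2,scc[2]=3,scc[3]=0,scc[4]=1,scc[5]=?

step 1: low=(low[0]=0,low[1]=?,low[2]=?,low[3]=2,low[4]=0,low[5]=?); scc=(scc[0]=?,scc[1]=?,scc[2]=?,scc[3]=0,scc[4]=?,scc[5]=?)
step 2: low=(low[0]=0,low[1]=?,low[2]=?,low[3]=2,low[4]=0,low[5]=?); scc=(scc[0]=?,scc[1]=?,scc[2]=?,scc[3]=0,scc[4]=?,scc[5]=?)
step 3: low=(low[0]=0,low[1]=?,low[2]=?,low[3]=2,low[4]=0,low[5]=?); scc=(scc[0]=1,scc[1]=?,scc[2]=?,scc[3]=0,scc[4]=1,scc[5]=?)
step 4: low=(low[0]=0,low[1]=3,low[2]=?,low[3]=2,low[4]=0,low[5]=?); scc=(scc[0]=1,scc[1]=2,scc[2]=?,scc[3]=0,scc[4]=1,scc[5]=?)
step 5: low=(low[0]=0,low[1]=3,low[2]=4,low[3]=2,low[4]=0,low[5]=?); scc=(scc[0]=1,scc[1]=2,scc[2]=3,scc[3]=0,scc[4]=1,scc[5]=?)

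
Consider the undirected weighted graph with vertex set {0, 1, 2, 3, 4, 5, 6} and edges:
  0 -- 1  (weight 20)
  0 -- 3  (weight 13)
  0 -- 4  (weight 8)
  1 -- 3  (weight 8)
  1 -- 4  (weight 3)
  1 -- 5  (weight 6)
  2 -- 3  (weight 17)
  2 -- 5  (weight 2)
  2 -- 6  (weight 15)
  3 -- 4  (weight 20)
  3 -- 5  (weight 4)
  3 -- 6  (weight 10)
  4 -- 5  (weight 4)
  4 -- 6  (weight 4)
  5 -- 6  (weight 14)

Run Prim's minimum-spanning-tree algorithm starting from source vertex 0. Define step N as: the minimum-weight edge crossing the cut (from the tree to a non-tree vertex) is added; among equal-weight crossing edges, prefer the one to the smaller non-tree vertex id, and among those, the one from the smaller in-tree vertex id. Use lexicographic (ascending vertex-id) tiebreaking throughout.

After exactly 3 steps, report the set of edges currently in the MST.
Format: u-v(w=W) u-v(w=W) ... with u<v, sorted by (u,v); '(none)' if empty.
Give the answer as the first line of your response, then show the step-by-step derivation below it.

0-4(w=8) 1-4(w=3) 4-5(w=4)

step 1: add edge 0-4 (w=8); MST = {0-4(w=8)}
step 2: add edge 1-4 (w=3); MST = {0-4(w=8) 1-4(w=3)}
step 3: add edge 4-5 (w=4); MST = {0-4(w=8) 1-4(w=3) 4-5(w=4)}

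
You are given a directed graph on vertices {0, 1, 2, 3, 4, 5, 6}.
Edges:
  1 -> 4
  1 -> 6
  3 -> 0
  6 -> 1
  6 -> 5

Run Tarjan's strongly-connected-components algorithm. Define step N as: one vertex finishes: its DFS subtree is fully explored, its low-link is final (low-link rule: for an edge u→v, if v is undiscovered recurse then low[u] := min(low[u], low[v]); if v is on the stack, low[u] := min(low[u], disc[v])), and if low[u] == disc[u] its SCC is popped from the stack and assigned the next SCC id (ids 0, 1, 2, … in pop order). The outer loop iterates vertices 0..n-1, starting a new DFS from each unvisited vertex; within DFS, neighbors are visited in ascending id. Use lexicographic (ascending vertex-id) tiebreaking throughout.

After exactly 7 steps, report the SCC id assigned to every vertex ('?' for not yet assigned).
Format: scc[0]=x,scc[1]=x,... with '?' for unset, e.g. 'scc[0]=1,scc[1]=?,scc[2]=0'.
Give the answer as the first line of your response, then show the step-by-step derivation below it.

scc[0]=0,scc[1]=3,scc[2]=4,scc[3]=5,scc[4]=1,scc[5]=2,scc[6]=3

step 1: low=(low[0]=0,low[1]=?,low[2]=?,low[3]=?,low[4]=?,low[5]=?,low[6]=?); scc=(scc[0]=0,scc[1]=?,scc[2]=?,scc[3]=?,scc[4]=?,scc[5]=?,scc[6]=?)
step 2: low=(low[0]=0,low[1]=1,low[2]=?,low[3]=?,low[4]=2,low[5]=?,low[6]=?); scc=(scc[0]=0,scc[1]=?,scc[2]=?,scc[3]=?,scc[4]=1,scc[5]=?,scc[6]=?)
step 3: low=(low[0]=0,low[1]=1,low[2]=?,low[3]=?,low[4]=2,low[5]=4,low[6]=1); scc=(scc[0]=0,scc[1]=?,scc[2]=?,scc[3]=?,scc[4]=1,scc[5]=2,scc[6]=?)
step 4: low=(low[0]=0,low[1]=1,low[2]=?,low[3]=?,low[4]=2,low[5]=4,low[6]=1); scc=(scc[0]=0,scc[1]=?,scc[2]=?,scc[3]=?,scc[4]=1,scc[5]=2,scc[6]=?)
step 5: low=(low[0]=0,low[1]=1,low[2]=?,low[3]=?,low[4]=2,low[5]=4,low[6]=1); scc=(scc[0]=0,scc[1]=3,scc[2]=?,scc[3]=?,scc[4]=1,scc[5]=2,scc[6]=3)
step 6: low=(low[0]=0,low[1]=1,low[2]=5,low[3]=?,low[4]=2,low[5]=4,low[6]=1); scc=(scc[0]=0,scc[1]=3,scc[2]=4,scc[3]=?,scc[4]=1,scc[5]=2,scc[6]=3)
step 7: low=(low[0]=0,low[1]=1,low[2]=5,low[3]=6,low[4]=2,low[5]=4,low[6]=1); scc=(scc[0]=0,scc[1]=3,scc[2]=4,scc[3]=5,scc[4]=1,scc[5]=2,scc[6]=3)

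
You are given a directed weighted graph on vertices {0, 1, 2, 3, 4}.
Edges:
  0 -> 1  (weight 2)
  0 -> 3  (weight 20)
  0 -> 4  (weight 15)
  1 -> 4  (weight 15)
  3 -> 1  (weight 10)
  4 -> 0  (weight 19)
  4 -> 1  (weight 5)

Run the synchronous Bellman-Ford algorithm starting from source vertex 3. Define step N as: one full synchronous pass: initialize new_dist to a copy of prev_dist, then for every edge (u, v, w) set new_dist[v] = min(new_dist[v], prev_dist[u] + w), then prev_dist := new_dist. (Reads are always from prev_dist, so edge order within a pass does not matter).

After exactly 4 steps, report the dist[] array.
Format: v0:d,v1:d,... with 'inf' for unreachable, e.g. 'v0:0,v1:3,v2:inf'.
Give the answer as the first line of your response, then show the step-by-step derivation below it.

v0:44,v1:10,v2:inf,v3:0,v4:25

step 1: dist = v0:inf,v1:10,v2:inf,v3:0,v4:inf
step 2: dist = v0:inf,v1:10,v2:inf,v3:0,v4:25
step 3: dist = v0:44,v1:10,v2:inf,v3:0,v4:25
step 4: dist = v0:44,v1:10,v2:inf,v3:0,v4:25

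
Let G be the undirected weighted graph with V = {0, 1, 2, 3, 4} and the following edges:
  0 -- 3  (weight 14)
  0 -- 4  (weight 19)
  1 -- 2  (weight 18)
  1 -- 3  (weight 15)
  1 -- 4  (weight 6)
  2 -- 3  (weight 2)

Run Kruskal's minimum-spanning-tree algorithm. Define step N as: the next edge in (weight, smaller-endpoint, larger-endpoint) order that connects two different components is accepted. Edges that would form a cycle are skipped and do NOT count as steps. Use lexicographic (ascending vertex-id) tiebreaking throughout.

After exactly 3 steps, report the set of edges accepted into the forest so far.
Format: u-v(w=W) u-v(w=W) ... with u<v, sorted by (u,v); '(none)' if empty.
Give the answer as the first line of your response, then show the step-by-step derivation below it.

0-3(w=14) 1-4(w=6) 2-3(w=2)

step 1: add edge 2-3 (w=2); MST = {2-3(w=2)}
step 2: add edge 1-4 (w=6); MST = {1-4(w=6) 2-3(w=2)}
step 3: add edge 0-3 (w=14); MST = {0-3(w=14) 1-4(w=6) 2-3(w=2)}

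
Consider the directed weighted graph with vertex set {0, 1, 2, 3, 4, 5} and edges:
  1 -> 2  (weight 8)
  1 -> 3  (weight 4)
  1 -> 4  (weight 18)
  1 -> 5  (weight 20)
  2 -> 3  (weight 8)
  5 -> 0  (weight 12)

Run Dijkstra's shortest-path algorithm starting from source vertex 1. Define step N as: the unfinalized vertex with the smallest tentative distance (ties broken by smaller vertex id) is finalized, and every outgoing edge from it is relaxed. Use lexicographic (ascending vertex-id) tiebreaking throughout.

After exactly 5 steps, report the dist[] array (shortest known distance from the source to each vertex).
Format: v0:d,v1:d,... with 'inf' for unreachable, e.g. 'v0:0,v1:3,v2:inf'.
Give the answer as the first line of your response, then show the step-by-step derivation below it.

v0:32,v1:0,v2:8,v3:4,v4:18,v5:20

step 1: dist = v0:inf,v1:0,v2:8,v3:4,v4:18,v5:20
step 2: dist = v0:inf,v1:0,v2:8,v3:4,v4:18,v5:20
step 3: dist = v0:inf,v1:0,v2:8,v3:4,v4:18,v5:20
step 4: dist = v0:inf,v1:0,v2:8,v3:4,v4:18,v5:20
step 5: dist = v0:32,v1:0,v2:8,v3:4,v4:18,v5:20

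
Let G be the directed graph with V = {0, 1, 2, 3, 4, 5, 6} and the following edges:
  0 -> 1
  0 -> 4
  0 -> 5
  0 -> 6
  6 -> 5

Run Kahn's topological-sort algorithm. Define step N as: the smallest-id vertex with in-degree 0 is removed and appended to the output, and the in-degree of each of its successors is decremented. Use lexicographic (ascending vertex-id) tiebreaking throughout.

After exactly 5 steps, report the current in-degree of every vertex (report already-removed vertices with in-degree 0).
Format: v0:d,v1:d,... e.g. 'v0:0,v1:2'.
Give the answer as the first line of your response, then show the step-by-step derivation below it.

v0:0,v1:0,v2:0,v3:0,v4:0,v5:1,v6:0

step 1: output 0; order=[0]; indeg=(0,0,0,0,0,1,0)
step 2: output 1; order=[0,1]; indeg=(0,0,0,0,0,1,0)
step 3: output 2; order=[0,1,2]; indeg=(0,0,0,0,0,1,0)
step 4: output 3; order=[0,1,2,3]; indeg=(0,0,0,0,0,1,0)
step 5: output 4; order=[0,1,2,3,4]; indeg=(0,0,0,0,0,1,0)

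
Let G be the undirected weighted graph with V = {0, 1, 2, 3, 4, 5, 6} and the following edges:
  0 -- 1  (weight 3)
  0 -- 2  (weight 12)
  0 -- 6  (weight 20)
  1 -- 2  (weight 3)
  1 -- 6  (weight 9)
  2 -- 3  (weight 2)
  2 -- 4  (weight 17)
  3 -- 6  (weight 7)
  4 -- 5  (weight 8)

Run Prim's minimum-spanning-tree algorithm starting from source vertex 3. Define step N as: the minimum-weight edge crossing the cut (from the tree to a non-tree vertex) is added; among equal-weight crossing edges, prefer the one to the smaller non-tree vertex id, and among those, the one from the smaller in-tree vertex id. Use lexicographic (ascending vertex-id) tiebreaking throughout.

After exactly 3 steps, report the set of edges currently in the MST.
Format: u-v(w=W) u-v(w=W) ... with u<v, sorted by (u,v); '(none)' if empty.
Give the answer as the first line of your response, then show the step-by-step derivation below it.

0-1(w=3) 1-2(w=3) 2-3(w=2)

step 1: add edge 2-3 (w=2); MST = {2-3(w=2)}
step 2: add edge 1-2 (w=3); MST = {1-2(w=3) 2-3(w=2)}
step 3: add edge 0-1 (w=3); MST = {0-1(w=3) 1-2(w=3) 2-3(w=2)}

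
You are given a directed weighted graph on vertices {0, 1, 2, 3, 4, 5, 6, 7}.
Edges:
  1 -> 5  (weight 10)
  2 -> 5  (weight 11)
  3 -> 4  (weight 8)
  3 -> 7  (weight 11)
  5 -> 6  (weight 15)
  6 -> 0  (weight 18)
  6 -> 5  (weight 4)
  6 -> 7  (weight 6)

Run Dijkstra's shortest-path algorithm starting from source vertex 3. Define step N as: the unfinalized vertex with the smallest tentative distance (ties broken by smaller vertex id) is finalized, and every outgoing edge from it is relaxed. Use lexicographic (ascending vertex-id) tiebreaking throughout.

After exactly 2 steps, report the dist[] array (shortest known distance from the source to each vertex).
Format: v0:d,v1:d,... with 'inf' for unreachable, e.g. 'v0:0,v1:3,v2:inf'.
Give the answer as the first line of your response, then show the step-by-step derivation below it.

v0:inf,v1:inf,v2:inf,v3:0,v4:8,v5:inf,v6:inf,v7:11

step 1: dist = v0:inf,v1:inf,v2:inf,v3:0,v4:8,v5:inf,v6:inf,v7:11
step 2: dist = v0:inf,v1:inf,v2:inf,v3:0,v4:8,v5:inf,v6:inf,v7:11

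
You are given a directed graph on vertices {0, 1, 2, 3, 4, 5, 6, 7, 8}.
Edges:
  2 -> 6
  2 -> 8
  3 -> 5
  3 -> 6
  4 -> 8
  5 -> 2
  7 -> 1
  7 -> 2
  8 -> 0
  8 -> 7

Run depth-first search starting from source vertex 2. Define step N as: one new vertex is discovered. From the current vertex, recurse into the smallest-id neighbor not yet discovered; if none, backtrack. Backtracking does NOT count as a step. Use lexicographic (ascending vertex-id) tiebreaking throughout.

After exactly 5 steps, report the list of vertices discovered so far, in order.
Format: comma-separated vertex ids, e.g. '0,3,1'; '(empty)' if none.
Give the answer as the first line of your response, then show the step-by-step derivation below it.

2,6,8,0,7

step 1: discover 2; path=2; order=2
step 2: discover 6; path=2>6; order=2,6
step 3: discover 8; path=2>8; order=2,6,8
step 4: discover 0; path=2>8>0; order=2,6,8,0
step 5: discover 7; path=2>8>7; order=2,6,8,0,7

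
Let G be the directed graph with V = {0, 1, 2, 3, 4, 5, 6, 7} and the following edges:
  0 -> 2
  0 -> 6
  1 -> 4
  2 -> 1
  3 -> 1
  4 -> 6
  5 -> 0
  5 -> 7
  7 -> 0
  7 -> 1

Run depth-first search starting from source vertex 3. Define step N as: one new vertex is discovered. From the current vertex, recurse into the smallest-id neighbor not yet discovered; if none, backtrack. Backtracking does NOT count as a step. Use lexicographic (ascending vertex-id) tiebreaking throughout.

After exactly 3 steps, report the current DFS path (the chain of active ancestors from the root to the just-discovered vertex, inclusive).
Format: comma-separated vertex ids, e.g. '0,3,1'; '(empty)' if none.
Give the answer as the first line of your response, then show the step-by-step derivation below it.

3,1,4

step 1: discover 3; path=3; order=3
step 2: discover 1; path=3>1; order=3,1
step 3: discover 4; path=3>1>4; order=3,1,4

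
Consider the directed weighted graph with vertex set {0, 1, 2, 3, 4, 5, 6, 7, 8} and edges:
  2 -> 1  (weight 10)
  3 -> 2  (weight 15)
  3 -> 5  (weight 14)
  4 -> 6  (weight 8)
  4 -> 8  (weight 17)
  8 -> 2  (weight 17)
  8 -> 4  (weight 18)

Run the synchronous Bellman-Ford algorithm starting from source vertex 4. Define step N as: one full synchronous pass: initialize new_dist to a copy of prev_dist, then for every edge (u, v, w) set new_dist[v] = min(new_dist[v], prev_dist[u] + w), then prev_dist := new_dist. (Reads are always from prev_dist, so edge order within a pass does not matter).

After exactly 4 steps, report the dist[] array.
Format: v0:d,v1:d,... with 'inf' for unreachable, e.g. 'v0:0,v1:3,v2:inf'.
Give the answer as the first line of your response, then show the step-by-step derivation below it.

v0:inf,v1:44,v2:34,v3:inf,v4:0,v5:inf,v6:8,v7:inf,v8:17

step 1: dist = v0:inf,v1:inf,v2:inf,v3:inf,v4:0,v5:inf,v6:8,v7:inf,v8:17
step 2: dist = v0:inf,v1:inf,v2:34,v3:inf,v4:0,v5:inf,v6:8,v7:inf,v8:17
step 3: dist = v0:inf,v1:44,v2:34,v3:inf,v4:0,v5:inf,v6:8,v7:inf,v8:17
step 4: dist = v0:inf,v1:44,v2:34,v3:inf,v4:0,v5:inf,v6:8,v7:inf,v8:17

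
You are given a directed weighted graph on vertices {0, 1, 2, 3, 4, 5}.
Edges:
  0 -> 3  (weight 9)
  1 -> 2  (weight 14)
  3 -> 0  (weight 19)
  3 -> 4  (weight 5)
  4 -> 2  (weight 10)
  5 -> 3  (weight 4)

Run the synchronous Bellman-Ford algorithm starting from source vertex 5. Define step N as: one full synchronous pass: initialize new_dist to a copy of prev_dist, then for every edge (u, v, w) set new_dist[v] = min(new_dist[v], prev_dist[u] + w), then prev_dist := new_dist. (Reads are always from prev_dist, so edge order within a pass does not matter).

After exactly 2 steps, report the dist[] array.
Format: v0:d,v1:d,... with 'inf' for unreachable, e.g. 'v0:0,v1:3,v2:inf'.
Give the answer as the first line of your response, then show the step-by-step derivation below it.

v0:23,v1:inf,v2:inf,v3:4,v4:9,v5:0

step 1: dist = v0:inf,v1:inf,v2:inf,v3:4,v4:inf,v5:0
step 2: dist = v0:23,v1:inf,v2:inf,v3:4,v4:9,v5:0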